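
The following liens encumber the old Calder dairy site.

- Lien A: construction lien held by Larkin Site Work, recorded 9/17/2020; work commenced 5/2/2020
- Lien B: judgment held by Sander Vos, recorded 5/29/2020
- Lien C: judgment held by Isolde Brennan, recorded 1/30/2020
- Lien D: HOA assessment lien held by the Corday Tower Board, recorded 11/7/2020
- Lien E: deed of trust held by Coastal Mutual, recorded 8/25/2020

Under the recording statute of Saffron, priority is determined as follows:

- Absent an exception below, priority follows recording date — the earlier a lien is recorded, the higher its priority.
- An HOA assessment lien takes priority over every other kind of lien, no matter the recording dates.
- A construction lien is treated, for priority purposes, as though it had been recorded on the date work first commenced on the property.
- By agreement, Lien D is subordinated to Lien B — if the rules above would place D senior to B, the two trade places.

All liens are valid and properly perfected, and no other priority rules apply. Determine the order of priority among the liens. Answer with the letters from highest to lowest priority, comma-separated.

B, C, A, D, E

Effective dates after the stated exceptions: A's effective date is 5/2/2020, when work began.
As an HOA assessment lien, D is senior to every other lien.
Remaining liens by effective date: C (1/30/2020), A (5/2/2020), B (5/29/2020), E (8/25/2020).
Because D would otherwise rank above B, the subordination swaps them.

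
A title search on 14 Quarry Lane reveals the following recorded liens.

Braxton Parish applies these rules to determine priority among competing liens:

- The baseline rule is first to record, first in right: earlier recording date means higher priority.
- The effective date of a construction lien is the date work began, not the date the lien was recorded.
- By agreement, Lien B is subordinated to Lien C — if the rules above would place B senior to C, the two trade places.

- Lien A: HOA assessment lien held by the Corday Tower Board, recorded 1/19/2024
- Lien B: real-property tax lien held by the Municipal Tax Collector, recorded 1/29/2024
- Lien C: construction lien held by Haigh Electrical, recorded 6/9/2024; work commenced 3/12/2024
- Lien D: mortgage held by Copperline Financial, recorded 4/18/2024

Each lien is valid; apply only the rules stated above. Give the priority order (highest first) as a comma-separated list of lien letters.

A, C, B, D

Effective dates: C's effective date is 3/12/2024, when work began.
Sorted by effective date: A (1/19/2024), B (1/29/2024), C (3/12/2024), D (4/18/2024).
Because B would otherwise rank above C, the subordination swaps them.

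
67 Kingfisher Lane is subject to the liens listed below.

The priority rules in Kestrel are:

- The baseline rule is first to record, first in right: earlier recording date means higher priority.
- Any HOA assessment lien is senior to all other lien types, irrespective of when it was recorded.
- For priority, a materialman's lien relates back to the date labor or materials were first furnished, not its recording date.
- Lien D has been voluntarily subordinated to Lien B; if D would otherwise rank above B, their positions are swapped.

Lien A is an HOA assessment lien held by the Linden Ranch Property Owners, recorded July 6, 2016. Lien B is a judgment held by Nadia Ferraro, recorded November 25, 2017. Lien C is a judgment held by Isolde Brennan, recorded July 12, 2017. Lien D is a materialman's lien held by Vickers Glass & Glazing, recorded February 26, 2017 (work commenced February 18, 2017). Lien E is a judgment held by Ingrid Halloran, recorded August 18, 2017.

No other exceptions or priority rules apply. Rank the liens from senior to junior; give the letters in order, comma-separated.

First, effective dates: D's effective date is February 18, 2017, when work began.
A is an HOA assessment lien and takes priority over every other lien.
Remaining liens by effective date: D (February 18, 2017), C (July 12, 2017), E (August 18, 2017), B (November 25, 2017).
D would otherwise be senior to B, so under the subordination agreement D and B exchange positions.

A, B, C, E, D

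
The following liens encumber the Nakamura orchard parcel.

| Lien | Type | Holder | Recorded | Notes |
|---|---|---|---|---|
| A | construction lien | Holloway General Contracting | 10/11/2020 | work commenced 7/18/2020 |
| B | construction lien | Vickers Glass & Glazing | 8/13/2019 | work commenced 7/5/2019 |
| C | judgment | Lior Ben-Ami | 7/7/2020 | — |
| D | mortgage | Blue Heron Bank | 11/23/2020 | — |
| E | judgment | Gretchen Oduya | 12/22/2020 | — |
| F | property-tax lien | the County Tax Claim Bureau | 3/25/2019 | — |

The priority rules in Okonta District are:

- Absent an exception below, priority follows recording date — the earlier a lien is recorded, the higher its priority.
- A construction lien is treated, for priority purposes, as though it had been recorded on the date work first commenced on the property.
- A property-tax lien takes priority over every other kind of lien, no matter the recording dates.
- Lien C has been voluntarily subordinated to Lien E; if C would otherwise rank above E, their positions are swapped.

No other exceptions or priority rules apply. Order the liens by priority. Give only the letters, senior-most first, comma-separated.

F, B, E, A, D, C

Adjusting effective dates: A's effective date is 7/18/2020, when work began; B is treated as recorded 7/5/2019, the work-commencement date.
F is a property-tax lien, so it outranks all other liens regardless of date.
Ordering the rest by effective date: B (7/5/2019), C (7/7/2020), A (7/18/2020), D (11/23/2020), E (12/22/2020).
C is senior to E before the subordination, so the two trade places.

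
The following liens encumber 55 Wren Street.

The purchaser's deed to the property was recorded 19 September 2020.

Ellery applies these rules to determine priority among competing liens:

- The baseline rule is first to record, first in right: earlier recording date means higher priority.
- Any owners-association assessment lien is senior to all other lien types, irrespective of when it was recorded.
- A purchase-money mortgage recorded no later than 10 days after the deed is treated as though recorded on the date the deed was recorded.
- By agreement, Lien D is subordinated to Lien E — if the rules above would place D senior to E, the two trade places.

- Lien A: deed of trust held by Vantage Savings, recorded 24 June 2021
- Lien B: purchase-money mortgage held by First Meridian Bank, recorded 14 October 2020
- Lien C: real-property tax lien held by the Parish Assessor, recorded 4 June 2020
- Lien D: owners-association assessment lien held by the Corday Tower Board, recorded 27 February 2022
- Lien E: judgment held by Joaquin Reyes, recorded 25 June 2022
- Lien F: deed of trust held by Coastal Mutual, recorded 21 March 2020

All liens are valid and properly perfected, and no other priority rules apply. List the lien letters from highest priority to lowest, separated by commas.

E, F, C, B, A, D

Adjusting effective dates: B missed the 10-day window (25 days after the deed), so its recording date stands.
As an owners-association assessment lien, D is senior to every other lien.
Remaining liens by effective date: F (21 March 2020), C (4 June 2020), B (14 October 2020), A (24 June 2021), E (25 June 2022).
D would otherwise be senior to E, so under the subordination agreement D and E exchange positions.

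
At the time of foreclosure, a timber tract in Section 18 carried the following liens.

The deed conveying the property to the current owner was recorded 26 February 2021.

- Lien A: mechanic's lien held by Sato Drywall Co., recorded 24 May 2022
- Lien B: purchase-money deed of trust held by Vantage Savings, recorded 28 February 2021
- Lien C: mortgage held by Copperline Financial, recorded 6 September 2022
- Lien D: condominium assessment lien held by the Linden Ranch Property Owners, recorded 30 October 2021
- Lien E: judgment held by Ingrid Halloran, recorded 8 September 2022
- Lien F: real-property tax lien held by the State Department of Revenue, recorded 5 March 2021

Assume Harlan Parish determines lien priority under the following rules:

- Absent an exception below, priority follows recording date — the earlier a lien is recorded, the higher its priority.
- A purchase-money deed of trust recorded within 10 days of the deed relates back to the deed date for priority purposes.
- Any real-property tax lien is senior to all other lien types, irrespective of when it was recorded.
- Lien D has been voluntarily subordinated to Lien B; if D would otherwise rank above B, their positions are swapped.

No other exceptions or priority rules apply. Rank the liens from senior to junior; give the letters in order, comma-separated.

Effective dates after the stated exceptions: B relates back to the deed date 26 February 2021.
As a real-property tax lien, F is senior to every other lien.
Among the remaining liens, by effective date: B (26 February 2021), D (30 October 2021), A (24 May 2022), C (6 September 2022), E (8 September 2022).
D already ranks below B; the subordination has no effect.

F, B, D, A, C, E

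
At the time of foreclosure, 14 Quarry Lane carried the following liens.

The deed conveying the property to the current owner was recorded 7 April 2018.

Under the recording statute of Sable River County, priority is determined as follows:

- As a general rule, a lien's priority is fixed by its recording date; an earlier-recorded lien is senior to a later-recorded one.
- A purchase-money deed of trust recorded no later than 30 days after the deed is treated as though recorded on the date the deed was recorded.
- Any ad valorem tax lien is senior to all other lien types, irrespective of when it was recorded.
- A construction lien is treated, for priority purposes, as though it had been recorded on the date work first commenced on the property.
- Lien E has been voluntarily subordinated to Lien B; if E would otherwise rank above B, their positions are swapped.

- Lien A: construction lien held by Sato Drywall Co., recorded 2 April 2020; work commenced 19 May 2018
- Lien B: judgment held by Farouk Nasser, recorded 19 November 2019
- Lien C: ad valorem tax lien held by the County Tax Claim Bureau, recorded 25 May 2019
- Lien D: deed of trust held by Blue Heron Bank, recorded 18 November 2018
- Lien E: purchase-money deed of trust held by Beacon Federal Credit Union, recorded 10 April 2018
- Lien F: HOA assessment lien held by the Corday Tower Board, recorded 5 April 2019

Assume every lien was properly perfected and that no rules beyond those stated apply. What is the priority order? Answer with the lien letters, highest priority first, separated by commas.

Effective dates: A's effective date is 19 May 2018, when work began; E was recorded within the 30-day window, so its effective date is the deed date 7 April 2018.
As an ad valorem tax lien, C is senior to every other lien.
Ordering the rest by effective date: E (7 April 2018), A (19 May 2018), D (18 November 2018), F (5 April 2019), B (19 November 2019).
E is senior to B before the subordination, so the two trade places.

C, B, A, D, F, E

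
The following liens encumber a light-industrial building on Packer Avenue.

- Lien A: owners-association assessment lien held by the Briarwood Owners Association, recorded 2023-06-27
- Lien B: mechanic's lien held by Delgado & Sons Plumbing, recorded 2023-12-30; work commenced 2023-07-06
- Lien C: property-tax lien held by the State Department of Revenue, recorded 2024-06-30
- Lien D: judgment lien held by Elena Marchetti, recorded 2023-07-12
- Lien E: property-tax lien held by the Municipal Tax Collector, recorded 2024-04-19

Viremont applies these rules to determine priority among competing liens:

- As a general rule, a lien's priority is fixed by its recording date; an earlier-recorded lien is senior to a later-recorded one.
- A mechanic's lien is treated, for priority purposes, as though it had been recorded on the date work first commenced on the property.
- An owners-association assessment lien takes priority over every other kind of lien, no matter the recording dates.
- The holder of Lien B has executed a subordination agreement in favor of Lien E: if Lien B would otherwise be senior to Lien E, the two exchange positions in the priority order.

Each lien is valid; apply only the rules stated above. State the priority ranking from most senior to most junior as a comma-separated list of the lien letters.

A, E, D, B, C

Effective dates after the stated exceptions: B relates back to 2023-07-06 (work commenced).
A is an owners-association assessment lien and takes priority over every other lien.
Ordering the rest by effective date: B (2023-07-06), D (2023-07-12), E (2024-04-19), C (2024-06-30).
Because B would otherwise rank above E, the subordination swaps them.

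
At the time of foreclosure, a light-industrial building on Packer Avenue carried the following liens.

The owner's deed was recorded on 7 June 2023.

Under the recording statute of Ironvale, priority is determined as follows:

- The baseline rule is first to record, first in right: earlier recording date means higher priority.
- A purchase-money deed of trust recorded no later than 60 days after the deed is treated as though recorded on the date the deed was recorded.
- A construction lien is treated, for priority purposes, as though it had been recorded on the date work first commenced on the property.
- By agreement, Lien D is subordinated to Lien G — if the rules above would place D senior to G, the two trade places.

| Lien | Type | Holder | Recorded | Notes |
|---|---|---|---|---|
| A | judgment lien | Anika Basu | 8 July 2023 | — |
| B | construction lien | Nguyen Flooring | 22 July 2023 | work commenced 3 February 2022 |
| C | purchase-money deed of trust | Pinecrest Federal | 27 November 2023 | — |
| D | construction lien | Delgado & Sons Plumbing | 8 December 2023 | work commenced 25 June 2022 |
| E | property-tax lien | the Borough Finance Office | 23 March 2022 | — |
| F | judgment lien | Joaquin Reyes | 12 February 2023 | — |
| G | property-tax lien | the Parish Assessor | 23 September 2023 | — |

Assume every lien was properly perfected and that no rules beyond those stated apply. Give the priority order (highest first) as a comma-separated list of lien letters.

B, E, G, F, A, D, C

First, effective dates: B relates back to 3 February 2022 (work commenced); C was recorded 173 days after the deed — beyond 60 days — so no relation-back applies; D relates back to 25 June 2022 (work commenced).
Sorted by effective date: B (3 February 2022), E (23 March 2022), D (25 June 2022), F (12 February 2023), A (8 July 2023), G (23 September 2023), C (27 November 2023).
D would otherwise be senior to G, so under the subordination agreement D and G exchange positions.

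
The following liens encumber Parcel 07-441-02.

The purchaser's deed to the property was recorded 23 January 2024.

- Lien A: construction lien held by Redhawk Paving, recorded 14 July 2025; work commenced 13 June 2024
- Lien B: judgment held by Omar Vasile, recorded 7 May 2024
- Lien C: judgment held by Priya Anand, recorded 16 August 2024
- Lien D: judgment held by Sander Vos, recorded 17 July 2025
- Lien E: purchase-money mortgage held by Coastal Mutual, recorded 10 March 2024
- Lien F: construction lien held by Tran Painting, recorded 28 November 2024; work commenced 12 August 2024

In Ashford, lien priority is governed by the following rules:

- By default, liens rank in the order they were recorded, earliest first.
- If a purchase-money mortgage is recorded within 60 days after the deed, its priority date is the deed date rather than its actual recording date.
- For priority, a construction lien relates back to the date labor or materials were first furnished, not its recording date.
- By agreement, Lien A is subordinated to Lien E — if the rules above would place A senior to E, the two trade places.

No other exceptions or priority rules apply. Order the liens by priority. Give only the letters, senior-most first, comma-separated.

E, B, A, F, C, D

Adjusting effective dates: A is treated as recorded 13 June 2024, the work-commencement date; E was recorded within the 60-day window, so its effective date is the deed date 23 January 2024; F relates back to 12 August 2024 (work commenced).
Sorted by effective date: E (23 January 2024), B (7 May 2024), A (13 June 2024), F (12 August 2024), C (16 August 2024), D (17 July 2025).
A is already junior to E, so the subordination agreement changes nothing.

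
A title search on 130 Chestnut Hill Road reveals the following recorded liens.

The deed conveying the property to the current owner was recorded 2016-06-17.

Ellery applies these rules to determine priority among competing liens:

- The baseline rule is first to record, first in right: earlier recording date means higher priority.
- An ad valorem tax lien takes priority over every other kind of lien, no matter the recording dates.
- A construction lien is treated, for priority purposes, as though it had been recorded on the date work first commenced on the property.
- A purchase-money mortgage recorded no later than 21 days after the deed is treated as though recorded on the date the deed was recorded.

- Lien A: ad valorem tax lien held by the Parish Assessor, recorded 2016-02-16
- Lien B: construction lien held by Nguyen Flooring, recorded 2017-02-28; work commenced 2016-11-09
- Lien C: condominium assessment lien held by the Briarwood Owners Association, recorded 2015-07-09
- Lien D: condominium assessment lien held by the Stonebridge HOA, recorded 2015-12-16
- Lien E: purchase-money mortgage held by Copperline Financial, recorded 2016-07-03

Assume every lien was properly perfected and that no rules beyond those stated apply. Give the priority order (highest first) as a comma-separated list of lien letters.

A, C, D, E, B

First, effective dates: B is treated as recorded 2016-11-09, the work-commencement date; E relates back to the deed date 2016-06-17.
A is an ad valorem tax lien and takes priority over every other lien.
The other liens, earliest effective date first: C (2015-07-09), D (2015-12-16), E (2016-06-17), B (2016-11-09).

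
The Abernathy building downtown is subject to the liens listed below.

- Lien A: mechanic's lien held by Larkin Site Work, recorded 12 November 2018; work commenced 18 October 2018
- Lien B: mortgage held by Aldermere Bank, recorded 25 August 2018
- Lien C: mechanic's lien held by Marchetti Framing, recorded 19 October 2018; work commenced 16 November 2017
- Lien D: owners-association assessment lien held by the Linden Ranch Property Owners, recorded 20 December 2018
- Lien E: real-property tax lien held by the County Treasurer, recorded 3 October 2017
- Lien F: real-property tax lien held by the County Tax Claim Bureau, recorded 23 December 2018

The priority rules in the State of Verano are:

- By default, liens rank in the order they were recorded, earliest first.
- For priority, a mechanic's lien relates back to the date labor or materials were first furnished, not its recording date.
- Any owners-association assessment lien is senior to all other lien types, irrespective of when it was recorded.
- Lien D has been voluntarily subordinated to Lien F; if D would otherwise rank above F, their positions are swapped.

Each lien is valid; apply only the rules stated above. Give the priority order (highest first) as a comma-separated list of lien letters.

F, E, C, B, A, D

Adjusting effective dates: A is treated as recorded 18 October 2018, the work-commencement date; C relates back to 16 November 2017 (work commenced).
D is an owners-association assessment lien, so it outranks all other liens regardless of date.
Remaining liens by effective date: E (3 October 2017), C (16 November 2017), B (25 August 2018), A (18 October 2018), F (23 December 2018).
Because D would otherwise rank above F, the subordination swaps them.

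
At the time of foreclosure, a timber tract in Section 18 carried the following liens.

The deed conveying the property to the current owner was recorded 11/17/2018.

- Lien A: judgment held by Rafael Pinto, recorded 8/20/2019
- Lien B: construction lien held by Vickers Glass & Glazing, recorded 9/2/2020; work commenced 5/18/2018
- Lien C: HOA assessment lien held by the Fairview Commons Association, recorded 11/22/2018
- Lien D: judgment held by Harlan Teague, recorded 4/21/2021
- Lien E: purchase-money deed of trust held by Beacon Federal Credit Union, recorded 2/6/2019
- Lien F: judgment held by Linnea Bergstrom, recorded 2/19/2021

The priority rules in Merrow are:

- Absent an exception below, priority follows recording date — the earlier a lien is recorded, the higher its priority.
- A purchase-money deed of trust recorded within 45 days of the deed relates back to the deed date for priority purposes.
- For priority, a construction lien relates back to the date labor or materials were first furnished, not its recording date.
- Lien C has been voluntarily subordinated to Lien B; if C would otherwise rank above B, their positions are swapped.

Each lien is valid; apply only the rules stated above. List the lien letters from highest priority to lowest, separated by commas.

B, C, E, A, F, D

Effective dates after the stated exceptions: B relates back to 5/18/2018 (work commenced); E missed the 45-day window (81 days after the deed), so its recording date stands.
By effective date, earliest first: B (5/18/2018), C (11/22/2018), E (2/6/2019), A (8/20/2019), F (2/19/2021), D (4/21/2021).
C already ranks below B; the subordination has no effect.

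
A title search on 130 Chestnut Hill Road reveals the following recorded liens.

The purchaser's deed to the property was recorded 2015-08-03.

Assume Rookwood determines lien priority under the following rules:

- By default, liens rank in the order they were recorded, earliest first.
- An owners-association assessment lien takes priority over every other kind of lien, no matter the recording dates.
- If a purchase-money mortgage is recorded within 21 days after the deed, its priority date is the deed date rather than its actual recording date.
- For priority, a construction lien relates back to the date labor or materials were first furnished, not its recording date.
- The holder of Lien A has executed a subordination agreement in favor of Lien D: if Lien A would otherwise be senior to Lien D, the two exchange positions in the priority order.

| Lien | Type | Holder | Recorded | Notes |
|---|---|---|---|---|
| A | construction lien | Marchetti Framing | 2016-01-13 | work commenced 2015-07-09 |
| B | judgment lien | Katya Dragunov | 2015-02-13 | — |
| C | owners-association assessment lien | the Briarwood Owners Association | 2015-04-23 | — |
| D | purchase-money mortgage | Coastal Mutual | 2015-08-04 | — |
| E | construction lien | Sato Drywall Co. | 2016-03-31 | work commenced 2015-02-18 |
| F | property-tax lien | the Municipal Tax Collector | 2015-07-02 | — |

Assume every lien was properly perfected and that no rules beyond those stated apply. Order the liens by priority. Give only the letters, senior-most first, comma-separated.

Adjusting effective dates: A is treated as recorded 2015-07-09, the work-commencement date; D relates back to the deed date 2015-08-03; E is treated as recorded 2015-02-18, the work-commencement date.
C is an owners-association assessment lien and takes priority over every other lien.
Ordering the rest by effective date: B (2015-02-13), E (2015-02-18), F (2015-07-02), A (2015-07-09), D (2015-08-03).
A is senior to D before the subordination, so the two trade places.

C, B, E, F, D, A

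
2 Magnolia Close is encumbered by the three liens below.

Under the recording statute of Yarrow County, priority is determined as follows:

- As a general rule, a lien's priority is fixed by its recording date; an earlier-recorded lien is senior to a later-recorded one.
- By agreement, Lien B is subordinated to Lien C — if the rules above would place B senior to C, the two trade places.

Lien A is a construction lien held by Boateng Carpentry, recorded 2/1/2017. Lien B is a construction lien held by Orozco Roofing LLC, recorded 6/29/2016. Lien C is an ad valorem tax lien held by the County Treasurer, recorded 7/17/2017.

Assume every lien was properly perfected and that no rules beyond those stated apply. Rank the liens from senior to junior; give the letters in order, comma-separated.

C, A, B

Sorted by effective date: B (6/29/2016), A (2/1/2017), C (7/17/2017).
The subordination applies — B was senior to C — so B and C swap.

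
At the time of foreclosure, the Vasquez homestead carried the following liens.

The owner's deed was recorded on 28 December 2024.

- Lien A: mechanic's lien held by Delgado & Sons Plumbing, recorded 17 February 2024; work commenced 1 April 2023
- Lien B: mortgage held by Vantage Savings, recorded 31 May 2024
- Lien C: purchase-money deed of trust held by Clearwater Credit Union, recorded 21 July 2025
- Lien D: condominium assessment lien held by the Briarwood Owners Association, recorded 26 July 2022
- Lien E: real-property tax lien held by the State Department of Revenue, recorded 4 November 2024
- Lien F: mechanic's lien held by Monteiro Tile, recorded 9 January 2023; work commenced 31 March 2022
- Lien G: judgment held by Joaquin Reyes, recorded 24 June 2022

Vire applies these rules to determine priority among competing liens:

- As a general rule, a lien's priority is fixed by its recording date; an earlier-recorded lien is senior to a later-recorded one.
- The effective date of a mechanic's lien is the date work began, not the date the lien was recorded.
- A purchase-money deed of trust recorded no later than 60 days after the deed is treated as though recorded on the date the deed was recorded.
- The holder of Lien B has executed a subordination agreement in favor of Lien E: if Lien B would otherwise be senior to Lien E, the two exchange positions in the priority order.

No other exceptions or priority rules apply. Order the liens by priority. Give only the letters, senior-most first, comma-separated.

Adjusting effective dates: A relates back to 1 April 2023 (work commenced); C was recorded 205 days after the deed, outside the 60-day window, so it keeps its recording date; F relates back to 31 March 2022 (work commenced).
By effective date: F (31 March 2022), G (24 June 2022), D (26 July 2022), A (1 April 2023), B (31 May 2024), E (4 November 2024), C (21 July 2025).
Because B would otherwise rank above E, the subordination swaps them.

F, G, D, A, E, B, C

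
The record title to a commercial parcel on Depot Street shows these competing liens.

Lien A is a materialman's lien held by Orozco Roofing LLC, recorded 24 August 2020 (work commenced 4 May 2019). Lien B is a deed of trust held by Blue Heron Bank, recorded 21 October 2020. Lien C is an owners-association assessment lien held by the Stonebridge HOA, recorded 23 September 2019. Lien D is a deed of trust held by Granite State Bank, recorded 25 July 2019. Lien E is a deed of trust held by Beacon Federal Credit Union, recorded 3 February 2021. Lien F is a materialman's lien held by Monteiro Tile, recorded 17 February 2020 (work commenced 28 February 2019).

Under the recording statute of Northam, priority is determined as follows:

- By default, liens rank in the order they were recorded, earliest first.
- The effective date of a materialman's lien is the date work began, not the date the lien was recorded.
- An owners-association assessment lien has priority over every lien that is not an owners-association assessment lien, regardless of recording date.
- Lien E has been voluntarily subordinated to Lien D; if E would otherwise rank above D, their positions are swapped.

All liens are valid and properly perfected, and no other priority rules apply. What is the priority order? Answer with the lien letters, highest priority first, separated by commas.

C, F, A, D, B, E

Effective dates after the stated exceptions: A is treated as recorded 4 May 2019, the work-commencement date; F relates back to 28 February 2019 (work commenced).
C, as an owners-association assessment lien, has superpriority and ranks first.
Among the remaining liens, by effective date: F (28 February 2019), A (4 May 2019), D (25 July 2019), B (21 October 2020), E (3 February 2021).
Since E is not senior to D, the subordination leaves the order unchanged.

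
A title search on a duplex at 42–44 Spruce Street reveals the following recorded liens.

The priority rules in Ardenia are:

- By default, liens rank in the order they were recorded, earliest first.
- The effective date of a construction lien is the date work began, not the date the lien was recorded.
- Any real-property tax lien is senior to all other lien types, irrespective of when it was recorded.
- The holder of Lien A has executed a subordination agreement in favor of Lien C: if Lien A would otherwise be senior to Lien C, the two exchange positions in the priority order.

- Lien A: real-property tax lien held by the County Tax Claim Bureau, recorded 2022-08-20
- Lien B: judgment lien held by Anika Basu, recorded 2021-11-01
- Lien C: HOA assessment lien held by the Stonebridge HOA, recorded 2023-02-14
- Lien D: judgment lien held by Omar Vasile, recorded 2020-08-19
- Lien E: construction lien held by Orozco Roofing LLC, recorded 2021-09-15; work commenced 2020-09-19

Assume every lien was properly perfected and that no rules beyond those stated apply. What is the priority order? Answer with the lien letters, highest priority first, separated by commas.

Effective dates after the stated exceptions: E's effective date is 2020-09-19, when work began.
A is a real-property tax lien, so it outranks all other liens regardless of date.
Ordering the rest by effective date: D (2020-08-19), E (2020-09-19), B (2021-11-01), C (2023-02-14).
A would otherwise be senior to C, so under the subordination agreement A and C exchange positions.

C, D, E, B, A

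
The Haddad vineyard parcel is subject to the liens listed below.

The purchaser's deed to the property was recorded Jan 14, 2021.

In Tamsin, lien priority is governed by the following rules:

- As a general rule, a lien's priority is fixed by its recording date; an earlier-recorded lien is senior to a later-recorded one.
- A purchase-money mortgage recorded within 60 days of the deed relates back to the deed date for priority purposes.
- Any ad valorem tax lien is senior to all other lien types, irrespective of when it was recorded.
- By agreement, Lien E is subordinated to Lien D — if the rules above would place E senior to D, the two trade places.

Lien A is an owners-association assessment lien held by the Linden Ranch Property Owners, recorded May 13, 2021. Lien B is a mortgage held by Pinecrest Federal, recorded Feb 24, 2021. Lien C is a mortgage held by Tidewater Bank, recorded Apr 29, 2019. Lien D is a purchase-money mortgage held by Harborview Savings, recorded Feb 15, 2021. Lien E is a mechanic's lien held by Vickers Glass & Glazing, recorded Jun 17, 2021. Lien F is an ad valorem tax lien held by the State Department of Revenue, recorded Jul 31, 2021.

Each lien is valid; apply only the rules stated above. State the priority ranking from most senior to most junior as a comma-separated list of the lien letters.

Effective dates after the stated exceptions: D relates back to the deed date Jan 14, 2021.
F is an ad valorem tax lien, so it outranks all other liens regardless of date.
Remaining liens by effective date: C (Apr 29, 2019), D (Jan 14, 2021), B (Feb 24, 2021), A (May 13, 2021), E (Jun 17, 2021).
Since E is not senior to D, the subordination leaves the order unchanged.

F, C, D, B, A, E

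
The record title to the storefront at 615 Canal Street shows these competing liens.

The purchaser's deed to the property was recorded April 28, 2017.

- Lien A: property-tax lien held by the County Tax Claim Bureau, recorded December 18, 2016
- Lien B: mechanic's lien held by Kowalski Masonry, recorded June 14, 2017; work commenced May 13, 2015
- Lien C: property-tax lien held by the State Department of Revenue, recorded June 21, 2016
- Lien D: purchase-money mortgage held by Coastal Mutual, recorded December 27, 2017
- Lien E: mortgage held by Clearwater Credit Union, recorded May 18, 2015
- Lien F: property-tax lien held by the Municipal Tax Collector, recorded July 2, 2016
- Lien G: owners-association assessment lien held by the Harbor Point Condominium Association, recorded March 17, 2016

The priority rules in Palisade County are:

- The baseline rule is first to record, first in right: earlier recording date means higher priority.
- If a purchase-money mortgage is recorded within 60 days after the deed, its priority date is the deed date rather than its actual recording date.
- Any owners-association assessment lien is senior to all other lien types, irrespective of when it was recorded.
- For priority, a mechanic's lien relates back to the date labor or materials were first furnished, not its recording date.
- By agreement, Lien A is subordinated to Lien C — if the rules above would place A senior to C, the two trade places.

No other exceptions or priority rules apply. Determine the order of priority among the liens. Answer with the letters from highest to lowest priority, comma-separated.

G, B, E, C, F, A, D

Effective dates: B's effective date is May 13, 2015, when work began; D was recorded 243 days after the deed, outside the 60-day window, so it keeps its recording date.
G is an owners-association assessment lien, so it outranks all other liens regardless of date.
Among the remaining liens, by effective date: B (May 13, 2015), E (May 18, 2015), C (June 21, 2016), F (July 2, 2016), A (December 18, 2016), D (December 27, 2017).
Since A is not senior to C, the subordination leaves the order unchanged.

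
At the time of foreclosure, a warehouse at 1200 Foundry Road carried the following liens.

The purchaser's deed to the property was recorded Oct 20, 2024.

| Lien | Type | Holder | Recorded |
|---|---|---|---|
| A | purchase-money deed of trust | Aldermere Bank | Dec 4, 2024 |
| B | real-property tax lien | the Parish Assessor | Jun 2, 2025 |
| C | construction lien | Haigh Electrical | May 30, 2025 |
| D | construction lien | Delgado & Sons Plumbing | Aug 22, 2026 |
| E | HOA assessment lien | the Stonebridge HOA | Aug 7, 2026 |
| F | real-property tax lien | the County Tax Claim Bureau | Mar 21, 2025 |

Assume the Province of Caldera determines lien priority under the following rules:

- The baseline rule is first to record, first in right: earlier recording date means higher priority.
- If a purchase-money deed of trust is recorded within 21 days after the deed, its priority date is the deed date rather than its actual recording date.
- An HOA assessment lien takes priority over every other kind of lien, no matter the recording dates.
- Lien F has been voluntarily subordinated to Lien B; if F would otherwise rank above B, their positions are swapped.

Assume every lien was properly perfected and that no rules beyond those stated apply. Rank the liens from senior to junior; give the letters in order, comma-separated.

E, A, B, C, F, D

Effective dates after the stated exceptions: A was recorded 45 days after the deed, outside the 21-day window, so it keeps its recording date.
E is an HOA assessment lien and takes priority over every other lien.
Ordering the rest by effective date: A (Dec 4, 2024), F (Mar 21, 2025), C (May 30, 2025), B (Jun 2, 2025), D (Aug 22, 2026).
F is senior to B before the subordination, so the two trade places.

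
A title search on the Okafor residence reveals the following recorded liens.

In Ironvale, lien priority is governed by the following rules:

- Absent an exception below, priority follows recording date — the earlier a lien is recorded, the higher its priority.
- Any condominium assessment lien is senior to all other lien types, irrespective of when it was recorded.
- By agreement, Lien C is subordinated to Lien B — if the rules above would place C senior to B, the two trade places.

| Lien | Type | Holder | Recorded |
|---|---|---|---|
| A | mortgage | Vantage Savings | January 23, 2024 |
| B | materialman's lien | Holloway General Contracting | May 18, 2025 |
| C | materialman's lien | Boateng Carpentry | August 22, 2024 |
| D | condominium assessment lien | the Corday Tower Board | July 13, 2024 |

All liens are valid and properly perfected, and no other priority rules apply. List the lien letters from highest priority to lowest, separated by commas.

As a condominium assessment lien, D is senior to every other lien.
Remaining liens by effective date: A (January 23, 2024), C (August 22, 2024), B (May 18, 2025).
C would otherwise be senior to B, so under the subordination agreement C and B exchange positions.

D, A, B, C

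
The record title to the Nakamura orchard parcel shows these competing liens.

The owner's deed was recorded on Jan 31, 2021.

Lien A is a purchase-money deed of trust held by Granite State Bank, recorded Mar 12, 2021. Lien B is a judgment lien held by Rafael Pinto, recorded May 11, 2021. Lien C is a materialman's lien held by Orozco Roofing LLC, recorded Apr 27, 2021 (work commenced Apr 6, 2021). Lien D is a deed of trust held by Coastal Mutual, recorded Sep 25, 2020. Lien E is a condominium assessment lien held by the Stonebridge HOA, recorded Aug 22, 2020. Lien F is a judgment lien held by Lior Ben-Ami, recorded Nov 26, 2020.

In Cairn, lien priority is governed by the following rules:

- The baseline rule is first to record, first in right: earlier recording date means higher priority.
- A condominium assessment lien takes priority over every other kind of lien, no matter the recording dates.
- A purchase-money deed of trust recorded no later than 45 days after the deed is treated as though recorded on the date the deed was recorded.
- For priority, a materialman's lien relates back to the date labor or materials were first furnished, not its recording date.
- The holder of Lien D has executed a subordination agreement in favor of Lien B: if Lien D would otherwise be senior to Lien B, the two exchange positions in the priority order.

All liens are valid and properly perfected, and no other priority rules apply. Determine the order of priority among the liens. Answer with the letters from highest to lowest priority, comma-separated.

E, B, F, A, C, D

Effective dates: A relates back to the deed date Jan 31, 2021; C is treated as recorded Apr 6, 2021, the work-commencement date.
E is a condominium assessment lien and takes priority over every other lien.
Remaining liens by effective date: D (Sep 25, 2020), F (Nov 26, 2020), A (Jan 31, 2021), C (Apr 6, 2021), B (May 11, 2021).
D is senior to B before the subordination, so the two trade places.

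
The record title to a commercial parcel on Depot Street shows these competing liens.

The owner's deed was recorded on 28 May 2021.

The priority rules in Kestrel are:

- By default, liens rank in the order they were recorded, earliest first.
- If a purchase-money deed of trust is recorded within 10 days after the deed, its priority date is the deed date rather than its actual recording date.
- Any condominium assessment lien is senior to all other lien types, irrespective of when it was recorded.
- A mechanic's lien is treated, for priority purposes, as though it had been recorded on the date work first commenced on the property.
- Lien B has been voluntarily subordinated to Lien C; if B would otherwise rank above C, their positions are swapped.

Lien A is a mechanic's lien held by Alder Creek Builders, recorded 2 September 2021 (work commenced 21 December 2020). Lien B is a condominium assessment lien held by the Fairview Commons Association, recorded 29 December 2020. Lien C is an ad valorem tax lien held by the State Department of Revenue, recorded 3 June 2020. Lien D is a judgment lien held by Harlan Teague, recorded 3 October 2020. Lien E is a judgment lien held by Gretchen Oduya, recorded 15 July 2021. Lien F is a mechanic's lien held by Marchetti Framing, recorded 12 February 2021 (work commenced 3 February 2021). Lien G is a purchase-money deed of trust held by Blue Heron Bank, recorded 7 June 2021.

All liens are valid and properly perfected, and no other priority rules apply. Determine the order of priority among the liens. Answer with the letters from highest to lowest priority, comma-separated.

Effective dates: A's effective date is 21 December 2020, when work began; F relates back to 3 February 2021 (work commenced); G relates back to the deed date 28 May 2021.
B, as a condominium assessment lien, has superpriority and ranks first.
Ordering the rest by effective date: C (3 June 2020), D (3 October 2020), A (21 December 2020), F (3 February 2021), G (28 May 2021), E (15 July 2021).
B is senior to C before the subordination, so the two trade places.

C, B, D, A, F, G, E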